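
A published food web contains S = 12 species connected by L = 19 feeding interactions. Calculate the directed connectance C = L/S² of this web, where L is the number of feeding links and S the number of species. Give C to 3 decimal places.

C = 0.132

The web has S = 12 species and L = 19 feeding links.
C = L / S² = 19 / 144 = 0.1319 ≈ 0.132.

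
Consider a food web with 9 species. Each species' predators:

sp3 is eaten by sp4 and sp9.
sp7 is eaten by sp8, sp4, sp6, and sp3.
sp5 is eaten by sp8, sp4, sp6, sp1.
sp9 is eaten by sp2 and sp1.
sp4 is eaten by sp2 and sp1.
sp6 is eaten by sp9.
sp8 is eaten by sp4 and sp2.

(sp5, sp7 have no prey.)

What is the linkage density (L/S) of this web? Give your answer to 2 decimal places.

There are L = 17 links among S = 9 species.
L/S = 17/9 = 1.8889 ≈ 1.89.

L/S = 1.89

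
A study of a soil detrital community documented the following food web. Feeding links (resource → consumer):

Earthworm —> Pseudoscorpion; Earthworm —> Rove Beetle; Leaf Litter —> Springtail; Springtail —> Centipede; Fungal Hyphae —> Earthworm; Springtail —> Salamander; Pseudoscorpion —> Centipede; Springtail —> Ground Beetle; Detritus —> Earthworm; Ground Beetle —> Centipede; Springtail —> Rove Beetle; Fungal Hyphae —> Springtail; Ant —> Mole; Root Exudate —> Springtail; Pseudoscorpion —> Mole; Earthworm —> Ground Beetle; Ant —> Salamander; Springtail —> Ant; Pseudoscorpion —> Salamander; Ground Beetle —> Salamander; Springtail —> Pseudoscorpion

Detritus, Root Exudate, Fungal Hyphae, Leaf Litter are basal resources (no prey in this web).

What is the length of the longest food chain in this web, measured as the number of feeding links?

One longest chain: Detritus → Earthworm → Pseudoscorpion → Centipede.
It has 4 species and 3 links.

3 links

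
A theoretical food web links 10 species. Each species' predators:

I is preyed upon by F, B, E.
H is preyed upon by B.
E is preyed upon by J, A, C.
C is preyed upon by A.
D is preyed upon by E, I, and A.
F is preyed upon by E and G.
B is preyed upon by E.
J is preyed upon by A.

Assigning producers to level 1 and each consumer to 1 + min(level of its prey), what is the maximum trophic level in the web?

4

Producers (level 1): D, H.
Following each consumer down to its lowest-level prey: D → I → F → G (levels 1 through 4).
All prey of G (F 3) are at level 3 or above, so G is at level 1 + 3 = 4.
Every consumer has at least one prey at level 3 or below, so none exceeds level 4.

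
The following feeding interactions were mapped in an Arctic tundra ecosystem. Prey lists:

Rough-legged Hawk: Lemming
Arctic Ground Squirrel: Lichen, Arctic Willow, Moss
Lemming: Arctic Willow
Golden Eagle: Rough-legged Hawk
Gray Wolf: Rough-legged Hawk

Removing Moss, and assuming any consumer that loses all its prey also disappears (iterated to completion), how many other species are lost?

0

Remove Moss.
Every predator of it retains at least one other prey: Arctic Ground Squirrel still has Lichen, Arctic Willow.
No consumer loses all prey, so no secondary extinctions occur.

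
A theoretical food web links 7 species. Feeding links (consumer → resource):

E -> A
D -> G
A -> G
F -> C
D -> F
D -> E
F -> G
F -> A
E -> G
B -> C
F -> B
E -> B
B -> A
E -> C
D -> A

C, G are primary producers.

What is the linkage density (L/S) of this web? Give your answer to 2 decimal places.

L/S = 2.14

There are L = 15 links among S = 7 species.
L/S = 15/7 = 2.1429 ≈ 2.14.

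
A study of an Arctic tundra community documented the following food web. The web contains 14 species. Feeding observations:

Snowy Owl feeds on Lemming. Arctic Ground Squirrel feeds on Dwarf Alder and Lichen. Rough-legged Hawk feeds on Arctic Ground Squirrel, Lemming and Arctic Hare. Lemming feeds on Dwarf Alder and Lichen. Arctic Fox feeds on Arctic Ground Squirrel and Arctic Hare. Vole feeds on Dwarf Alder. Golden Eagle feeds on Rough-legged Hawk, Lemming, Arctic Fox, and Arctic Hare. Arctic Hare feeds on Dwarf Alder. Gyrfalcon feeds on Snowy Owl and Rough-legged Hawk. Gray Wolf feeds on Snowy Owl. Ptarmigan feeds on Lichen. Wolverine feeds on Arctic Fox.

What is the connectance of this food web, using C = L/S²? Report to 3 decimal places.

The web has S = 14 species and L = 21 feeding links.
C = L / S² = 21 / 196 = 0.1071 ≈ 0.107.

C = 0.107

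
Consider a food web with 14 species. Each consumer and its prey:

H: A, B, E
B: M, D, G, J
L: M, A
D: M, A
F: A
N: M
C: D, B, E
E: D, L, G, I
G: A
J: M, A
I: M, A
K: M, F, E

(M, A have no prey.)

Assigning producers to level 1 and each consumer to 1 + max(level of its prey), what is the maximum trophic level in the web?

Producers (level 1): M, A.
M → J → B → H gives H level 4.
No species has a prey at level 4, so no species reaches level 5.

4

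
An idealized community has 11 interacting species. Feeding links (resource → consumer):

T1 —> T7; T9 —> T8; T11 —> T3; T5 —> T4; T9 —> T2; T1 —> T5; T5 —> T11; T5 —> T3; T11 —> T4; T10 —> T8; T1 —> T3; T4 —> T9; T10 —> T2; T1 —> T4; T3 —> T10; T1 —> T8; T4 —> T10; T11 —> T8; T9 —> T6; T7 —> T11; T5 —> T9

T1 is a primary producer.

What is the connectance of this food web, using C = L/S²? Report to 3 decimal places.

The web has S = 11 species and L = 21 feeding links.
C = L / S² = 21 / 121 = 0.1736 ≈ 0.174.

C = 0.174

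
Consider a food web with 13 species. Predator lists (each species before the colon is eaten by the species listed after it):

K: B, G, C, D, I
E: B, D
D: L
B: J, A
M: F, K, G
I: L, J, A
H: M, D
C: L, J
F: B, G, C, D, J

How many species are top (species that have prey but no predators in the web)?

Top species (has prey, but nothing eats it): G, L, J, A.
Count: 4.

4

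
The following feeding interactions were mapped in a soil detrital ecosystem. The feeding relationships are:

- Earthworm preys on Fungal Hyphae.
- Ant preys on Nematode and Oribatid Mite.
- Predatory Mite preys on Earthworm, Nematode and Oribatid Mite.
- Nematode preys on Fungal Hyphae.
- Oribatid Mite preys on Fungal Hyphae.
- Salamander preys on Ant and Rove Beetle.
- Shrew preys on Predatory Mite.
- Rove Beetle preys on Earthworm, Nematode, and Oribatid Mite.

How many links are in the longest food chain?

One longest chain: Fungal Hyphae → Nematode → Rove Beetle → Salamander.
It has 4 species and 3 links.

3 links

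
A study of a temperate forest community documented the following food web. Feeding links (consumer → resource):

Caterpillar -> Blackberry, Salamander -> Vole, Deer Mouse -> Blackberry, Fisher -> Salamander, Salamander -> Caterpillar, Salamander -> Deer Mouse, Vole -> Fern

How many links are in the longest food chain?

One longest chain: Blackberry → Deer Mouse → Salamander → Fisher.
It has 4 species and 3 links.

3 links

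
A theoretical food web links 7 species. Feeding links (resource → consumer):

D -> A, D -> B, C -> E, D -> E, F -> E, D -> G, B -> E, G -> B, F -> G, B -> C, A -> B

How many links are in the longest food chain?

4 links

One longest chain: D → A → B → C → E.
It has 5 species and 4 links.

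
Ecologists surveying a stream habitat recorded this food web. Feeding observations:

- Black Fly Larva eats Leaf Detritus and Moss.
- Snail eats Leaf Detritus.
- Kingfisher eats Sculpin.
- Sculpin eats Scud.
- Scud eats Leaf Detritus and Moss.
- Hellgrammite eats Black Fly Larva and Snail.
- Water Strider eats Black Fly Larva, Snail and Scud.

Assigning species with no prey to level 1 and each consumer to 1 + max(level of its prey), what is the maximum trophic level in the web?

Basal resources (level 1): Moss, Leaf Detritus.
Moss → Scud → Sculpin → Kingfisher gives Kingfisher level 4.
No species has a prey at level 4, so no species reaches level 5.

4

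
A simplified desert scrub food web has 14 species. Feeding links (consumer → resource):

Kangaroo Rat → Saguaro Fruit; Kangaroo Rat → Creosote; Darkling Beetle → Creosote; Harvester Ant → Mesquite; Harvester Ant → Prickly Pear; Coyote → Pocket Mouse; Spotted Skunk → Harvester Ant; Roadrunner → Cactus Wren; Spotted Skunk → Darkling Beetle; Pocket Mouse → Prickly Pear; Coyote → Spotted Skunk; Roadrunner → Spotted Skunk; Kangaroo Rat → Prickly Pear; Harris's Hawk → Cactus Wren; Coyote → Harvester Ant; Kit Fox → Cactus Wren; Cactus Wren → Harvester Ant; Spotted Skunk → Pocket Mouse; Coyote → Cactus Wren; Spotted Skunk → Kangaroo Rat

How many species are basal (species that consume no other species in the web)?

Basal species (no prey listed): Prickly Pear, Saguaro Fruit, Mesquite, Creosote.
Count: 4.

4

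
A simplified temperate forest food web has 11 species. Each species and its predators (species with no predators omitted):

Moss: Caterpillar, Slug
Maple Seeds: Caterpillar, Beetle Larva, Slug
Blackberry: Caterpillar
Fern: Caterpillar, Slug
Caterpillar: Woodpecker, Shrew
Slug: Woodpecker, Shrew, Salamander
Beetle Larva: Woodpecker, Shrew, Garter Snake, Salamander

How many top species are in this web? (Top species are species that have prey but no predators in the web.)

4

Top species (has prey, but nothing eats it): Woodpecker, Shrew, Garter Snake, Salamander.
Count: 4.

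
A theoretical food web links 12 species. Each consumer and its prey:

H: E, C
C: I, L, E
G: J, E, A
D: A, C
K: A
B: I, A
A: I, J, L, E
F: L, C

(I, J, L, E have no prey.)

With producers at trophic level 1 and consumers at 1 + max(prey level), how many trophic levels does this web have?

Producers (level 1): I, J, L, E.
I → C → H gives H level 3.
No species has a prey at level 3, so no species reaches level 4.

3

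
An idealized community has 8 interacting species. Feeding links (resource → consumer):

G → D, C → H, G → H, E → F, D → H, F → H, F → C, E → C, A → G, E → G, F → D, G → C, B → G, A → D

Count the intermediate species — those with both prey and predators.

4

Intermediate species (has both prey and predators): F, G, D, C.
Count: 4.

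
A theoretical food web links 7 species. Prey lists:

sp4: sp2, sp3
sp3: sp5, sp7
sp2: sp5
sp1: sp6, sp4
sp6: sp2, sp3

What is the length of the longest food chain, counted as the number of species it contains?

One longest chain: sp5 → sp2 → sp6 → sp1.
It has 4 species and 3 links.

4 species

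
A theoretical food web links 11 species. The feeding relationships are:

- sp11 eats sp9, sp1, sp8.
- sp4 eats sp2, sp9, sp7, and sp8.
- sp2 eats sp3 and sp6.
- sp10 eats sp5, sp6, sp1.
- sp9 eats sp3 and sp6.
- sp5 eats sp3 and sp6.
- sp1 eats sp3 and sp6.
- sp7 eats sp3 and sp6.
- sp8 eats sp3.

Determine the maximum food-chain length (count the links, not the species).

One longest chain: sp3 → sp9 → sp4.
It has 3 species and 2 links.

2 links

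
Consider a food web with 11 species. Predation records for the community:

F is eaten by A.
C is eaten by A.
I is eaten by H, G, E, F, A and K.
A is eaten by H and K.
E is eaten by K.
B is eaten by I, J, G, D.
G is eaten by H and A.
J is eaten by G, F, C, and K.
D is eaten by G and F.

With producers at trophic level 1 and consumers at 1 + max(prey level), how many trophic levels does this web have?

5

Producers (level 1): B.
B → D → G → A → K gives K level 5.
No species has a prey at level 5, so no species reaches level 6.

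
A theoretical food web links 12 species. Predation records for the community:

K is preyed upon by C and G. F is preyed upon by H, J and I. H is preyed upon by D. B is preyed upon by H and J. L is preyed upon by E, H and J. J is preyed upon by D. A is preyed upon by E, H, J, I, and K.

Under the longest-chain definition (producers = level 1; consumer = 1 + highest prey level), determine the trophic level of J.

Trophic level 2

B is a producer → level 1.
J eats B (level 1); other prey at levels: L 1, A 1, F 1 → level 2.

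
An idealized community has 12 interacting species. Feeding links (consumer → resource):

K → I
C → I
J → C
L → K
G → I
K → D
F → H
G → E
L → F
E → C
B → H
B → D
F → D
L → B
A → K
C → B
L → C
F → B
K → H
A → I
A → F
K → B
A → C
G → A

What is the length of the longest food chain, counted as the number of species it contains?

5 species

One longest chain: D → B → K → A → G.
It has 5 species and 4 links.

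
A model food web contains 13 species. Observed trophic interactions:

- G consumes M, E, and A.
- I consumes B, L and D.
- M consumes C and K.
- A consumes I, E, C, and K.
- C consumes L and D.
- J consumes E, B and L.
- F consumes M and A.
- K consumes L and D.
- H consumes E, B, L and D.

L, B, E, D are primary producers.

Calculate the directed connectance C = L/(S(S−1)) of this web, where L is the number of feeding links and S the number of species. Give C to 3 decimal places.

C = 0.160

The web has S = 13 species and L = 25 feeding links.
C = L / (S(S−1)) = 25 / 156 = 0.1603 ≈ 0.160.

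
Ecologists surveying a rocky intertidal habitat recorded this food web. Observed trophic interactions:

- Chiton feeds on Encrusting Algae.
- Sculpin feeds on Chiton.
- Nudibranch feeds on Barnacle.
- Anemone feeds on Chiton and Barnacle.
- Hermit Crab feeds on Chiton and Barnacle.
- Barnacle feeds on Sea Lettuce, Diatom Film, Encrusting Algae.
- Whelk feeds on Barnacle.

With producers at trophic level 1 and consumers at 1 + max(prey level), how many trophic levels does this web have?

Producers (level 1): Sea Lettuce, Encrusting Algae, Diatom Film.
Encrusting Algae → Chiton → Sculpin gives Sculpin level 3.
No species has a prey at level 3, so no species reaches level 4.

3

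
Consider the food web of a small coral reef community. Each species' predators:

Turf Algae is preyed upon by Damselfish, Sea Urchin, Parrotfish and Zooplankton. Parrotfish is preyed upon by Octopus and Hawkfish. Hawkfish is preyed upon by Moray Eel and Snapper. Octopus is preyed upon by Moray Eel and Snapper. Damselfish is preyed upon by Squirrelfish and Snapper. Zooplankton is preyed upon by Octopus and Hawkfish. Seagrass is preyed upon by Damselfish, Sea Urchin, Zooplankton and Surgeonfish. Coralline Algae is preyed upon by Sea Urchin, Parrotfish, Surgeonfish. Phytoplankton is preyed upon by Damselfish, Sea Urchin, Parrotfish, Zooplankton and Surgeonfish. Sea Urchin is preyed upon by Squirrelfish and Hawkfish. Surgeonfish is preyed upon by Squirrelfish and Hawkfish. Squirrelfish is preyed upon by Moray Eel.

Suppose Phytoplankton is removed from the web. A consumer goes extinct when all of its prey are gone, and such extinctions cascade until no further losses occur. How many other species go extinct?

0

Remove Phytoplankton.
Every predator of it retains at least one other prey: Sea Urchin still has Seagrass, Turf Algae, Coralline Algae; Damselfish still has Seagrass, Turf Algae; Surgeonfish still has Seagrass, Coralline Algae; Parrotfish still has Turf Algae, Coralline Algae; Zooplankton still has Seagrass, Turf Algae.
No consumer loses all prey, so no secondary extinctions occur.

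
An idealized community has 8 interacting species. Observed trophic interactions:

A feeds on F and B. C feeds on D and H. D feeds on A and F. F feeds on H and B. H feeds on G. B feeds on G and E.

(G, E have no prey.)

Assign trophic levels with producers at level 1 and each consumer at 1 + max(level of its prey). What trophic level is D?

G is a producer → level 1.
B eats G (level 1); other prey at levels: E 1 → level 2.
F eats B (level 2); other prey at levels: H 2 → level 3.
A eats F (level 3); other prey at levels: B 2 → level 4.
D eats A (level 4); other prey at levels: F 3 → level 5.

Trophic level 5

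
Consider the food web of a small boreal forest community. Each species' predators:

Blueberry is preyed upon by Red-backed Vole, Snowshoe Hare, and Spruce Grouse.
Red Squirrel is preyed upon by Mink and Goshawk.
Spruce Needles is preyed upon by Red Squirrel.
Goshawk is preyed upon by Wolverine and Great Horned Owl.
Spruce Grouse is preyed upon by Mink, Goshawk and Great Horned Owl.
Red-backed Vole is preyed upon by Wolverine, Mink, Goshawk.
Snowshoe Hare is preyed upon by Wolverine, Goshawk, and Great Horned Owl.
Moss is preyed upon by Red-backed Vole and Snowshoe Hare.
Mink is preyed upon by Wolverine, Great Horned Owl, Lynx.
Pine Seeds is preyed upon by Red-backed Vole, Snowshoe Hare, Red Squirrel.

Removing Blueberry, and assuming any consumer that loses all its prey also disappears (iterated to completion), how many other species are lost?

1

Remove Blueberry.
Round 1: Spruce Grouse (all prey gone) → extinct.
No further losses. Total secondary extinctions: 1.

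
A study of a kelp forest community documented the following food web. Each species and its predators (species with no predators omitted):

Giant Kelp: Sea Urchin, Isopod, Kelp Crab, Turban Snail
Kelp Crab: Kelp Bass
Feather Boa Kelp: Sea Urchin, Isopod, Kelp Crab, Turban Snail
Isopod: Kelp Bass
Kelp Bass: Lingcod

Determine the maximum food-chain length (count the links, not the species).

3 links

One longest chain: Giant Kelp → Isopod → Kelp Bass → Lingcod.
It has 4 species and 3 links.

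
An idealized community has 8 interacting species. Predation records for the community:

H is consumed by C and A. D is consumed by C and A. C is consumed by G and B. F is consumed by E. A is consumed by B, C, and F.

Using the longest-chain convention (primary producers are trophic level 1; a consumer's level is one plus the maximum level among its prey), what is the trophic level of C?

D is a producer → level 1.
A eats D (level 1); other prey at levels: H 1 → level 2.
C eats A (level 2); other prey at levels: D 1, H 1 → level 3.

Trophic level 3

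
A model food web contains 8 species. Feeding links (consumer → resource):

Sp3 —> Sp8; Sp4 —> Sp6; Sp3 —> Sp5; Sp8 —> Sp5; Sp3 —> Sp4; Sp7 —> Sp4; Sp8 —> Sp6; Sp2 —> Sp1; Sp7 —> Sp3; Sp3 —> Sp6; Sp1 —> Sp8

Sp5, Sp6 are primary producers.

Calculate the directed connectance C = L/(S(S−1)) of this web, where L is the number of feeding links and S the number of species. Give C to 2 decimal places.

The web has S = 8 species and L = 11 feeding links.
C = L / (S(S−1)) = 11 / 56 = 0.1964 ≈ 0.20.

C = 0.20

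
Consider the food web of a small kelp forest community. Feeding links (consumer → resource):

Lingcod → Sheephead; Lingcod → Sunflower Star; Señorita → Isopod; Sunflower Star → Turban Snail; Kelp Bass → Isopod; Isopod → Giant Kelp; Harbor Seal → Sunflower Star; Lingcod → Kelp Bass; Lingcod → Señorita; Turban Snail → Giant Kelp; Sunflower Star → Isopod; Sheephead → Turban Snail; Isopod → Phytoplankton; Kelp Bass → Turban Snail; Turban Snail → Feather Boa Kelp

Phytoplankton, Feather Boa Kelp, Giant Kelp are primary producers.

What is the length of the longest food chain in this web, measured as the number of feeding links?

3 links

One longest chain: Phytoplankton → Isopod → Señorita → Lingcod.
It has 4 species and 3 links.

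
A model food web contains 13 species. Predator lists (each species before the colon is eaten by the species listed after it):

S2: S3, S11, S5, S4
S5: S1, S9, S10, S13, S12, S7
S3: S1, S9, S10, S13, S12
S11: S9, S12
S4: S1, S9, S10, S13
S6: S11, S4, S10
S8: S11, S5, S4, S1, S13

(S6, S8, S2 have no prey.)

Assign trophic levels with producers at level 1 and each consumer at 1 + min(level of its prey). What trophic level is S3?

Trophic level 2

S2 is a producer → level 1.
S3 eats S2 → level 2.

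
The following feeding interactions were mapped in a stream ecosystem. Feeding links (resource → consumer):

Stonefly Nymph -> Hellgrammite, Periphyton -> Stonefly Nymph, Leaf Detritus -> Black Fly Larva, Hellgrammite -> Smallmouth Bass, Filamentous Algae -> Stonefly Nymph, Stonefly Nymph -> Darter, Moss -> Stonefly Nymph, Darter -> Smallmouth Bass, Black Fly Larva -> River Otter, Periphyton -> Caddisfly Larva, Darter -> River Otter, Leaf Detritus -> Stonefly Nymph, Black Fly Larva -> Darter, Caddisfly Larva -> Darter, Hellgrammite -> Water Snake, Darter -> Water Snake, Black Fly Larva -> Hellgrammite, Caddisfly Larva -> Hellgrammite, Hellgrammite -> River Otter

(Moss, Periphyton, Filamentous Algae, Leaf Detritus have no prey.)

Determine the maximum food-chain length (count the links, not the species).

One longest chain: Leaf Detritus → Black Fly Larva → Hellgrammite → River Otter.
It has 4 species and 3 links.

3 links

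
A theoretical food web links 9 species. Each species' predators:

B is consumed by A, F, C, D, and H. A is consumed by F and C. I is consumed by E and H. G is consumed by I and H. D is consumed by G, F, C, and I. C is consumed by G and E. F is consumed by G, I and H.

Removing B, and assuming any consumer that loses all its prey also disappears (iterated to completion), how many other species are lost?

Remove B.
Round 1: A (all prey gone), D (all prey gone) → extinct.
Round 2: F (all prey gone), C (all prey gone) → extinct.
Round 3: G (all prey gone) → extinct.
Round 4: I (all prey gone) → extinct.
Round 5: E (all prey gone), H (all prey gone) → extinct.
No further losses. Total secondary extinctions: 8.

8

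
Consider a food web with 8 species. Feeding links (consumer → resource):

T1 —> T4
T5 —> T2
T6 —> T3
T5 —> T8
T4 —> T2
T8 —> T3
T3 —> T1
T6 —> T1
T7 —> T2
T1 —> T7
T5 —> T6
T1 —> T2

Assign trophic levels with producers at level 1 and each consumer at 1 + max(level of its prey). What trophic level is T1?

Trophic level 3

T2 is a producer → level 1.
T4 eats T2 → level 2.
T1 eats T4 (level 2); other prey at levels: T2 1, T7 2 → level 3.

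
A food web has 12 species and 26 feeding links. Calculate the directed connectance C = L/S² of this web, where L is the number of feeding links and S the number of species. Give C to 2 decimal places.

C = 0.18

The web has S = 12 species and L = 26 feeding links.
C = L / S² = 26 / 144 = 0.1806 ≈ 0.18.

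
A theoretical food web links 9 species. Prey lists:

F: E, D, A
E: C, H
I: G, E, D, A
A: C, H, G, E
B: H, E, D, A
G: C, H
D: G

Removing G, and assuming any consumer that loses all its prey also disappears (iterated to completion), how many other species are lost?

1

Remove G.
Round 1: D (all prey gone) → extinct.
No further losses. Total secondary extinctions: 1.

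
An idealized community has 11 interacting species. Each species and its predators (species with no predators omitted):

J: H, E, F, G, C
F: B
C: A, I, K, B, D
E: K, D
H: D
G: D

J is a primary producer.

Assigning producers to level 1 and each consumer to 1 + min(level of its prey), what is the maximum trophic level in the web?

3

Producers (level 1): J.
Following each consumer down to its lowest-level prey: J → H → D (levels 1 through 3).
All prey of D (H 2, E 2, G 2, C 2) are at level 2 or above, so D is at level 1 + 2 = 3.
Every consumer has at least one prey at level 2 or below, so none exceeds level 3.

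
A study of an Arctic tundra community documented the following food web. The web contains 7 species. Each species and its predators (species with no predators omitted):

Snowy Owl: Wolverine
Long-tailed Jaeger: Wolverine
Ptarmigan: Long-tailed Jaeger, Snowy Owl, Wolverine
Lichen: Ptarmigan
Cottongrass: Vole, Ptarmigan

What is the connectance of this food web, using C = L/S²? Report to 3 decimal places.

The web has S = 7 species and L = 8 feeding links.
C = L / S² = 8 / 49 = 0.1633 ≈ 0.163.

C = 0.163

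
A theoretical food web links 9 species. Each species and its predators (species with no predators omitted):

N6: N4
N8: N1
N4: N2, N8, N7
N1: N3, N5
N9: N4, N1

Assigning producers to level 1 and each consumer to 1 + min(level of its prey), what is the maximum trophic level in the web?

3

Producers (level 1): N9, N6.
Following each consumer down to its lowest-level prey: N9 → N4 → N2 (levels 1 through 3).
All prey of N2 (N4 2) are at level 2 or above, so N2 is at level 1 + 2 = 3.
Every consumer has at least one prey at level 2 or below, so none exceeds level 3.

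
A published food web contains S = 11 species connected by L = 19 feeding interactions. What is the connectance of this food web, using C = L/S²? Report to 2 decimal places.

The web has S = 11 species and L = 19 feeding links.
C = L / S² = 19 / 121 = 0.1570 ≈ 0.16.

C = 0.16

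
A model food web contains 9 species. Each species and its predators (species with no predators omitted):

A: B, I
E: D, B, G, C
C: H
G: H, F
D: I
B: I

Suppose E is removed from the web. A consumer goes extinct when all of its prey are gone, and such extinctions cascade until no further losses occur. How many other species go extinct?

5

Remove E.
Round 1: D (all prey gone), G (all prey gone), C (all prey gone) → extinct.
Round 2: H (all prey gone), F (all prey gone) → extinct.
No further losses. Total secondary extinctions: 5.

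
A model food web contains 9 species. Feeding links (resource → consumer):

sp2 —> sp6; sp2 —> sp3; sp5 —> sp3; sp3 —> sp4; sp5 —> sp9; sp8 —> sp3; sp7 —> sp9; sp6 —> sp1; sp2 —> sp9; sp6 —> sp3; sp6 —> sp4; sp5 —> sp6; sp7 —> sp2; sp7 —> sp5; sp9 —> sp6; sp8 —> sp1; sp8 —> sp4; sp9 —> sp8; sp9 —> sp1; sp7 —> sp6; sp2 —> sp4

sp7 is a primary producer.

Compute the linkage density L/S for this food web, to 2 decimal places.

L/S = 2.33

There are L = 21 links among S = 9 species.
L/S = 21/9 = 2.3333 ≈ 2.33.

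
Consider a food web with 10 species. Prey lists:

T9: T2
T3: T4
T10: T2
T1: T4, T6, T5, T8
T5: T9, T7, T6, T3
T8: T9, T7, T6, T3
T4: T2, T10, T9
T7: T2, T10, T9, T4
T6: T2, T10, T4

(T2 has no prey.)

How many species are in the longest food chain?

One longest chain: T2 → T10 → T4 → T7 → T8 → T1.
It has 6 species and 5 links.

6 species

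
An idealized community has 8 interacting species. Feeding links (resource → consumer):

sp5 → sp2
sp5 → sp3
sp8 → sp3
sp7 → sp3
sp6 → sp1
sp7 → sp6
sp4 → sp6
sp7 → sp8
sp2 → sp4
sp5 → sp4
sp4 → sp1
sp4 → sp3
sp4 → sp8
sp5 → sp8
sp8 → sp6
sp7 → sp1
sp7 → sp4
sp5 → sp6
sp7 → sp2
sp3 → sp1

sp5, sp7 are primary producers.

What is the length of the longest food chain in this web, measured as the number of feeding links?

One longest chain: sp5 → sp2 → sp4 → sp8 → sp6 → sp1.
It has 6 species and 5 links.

5 links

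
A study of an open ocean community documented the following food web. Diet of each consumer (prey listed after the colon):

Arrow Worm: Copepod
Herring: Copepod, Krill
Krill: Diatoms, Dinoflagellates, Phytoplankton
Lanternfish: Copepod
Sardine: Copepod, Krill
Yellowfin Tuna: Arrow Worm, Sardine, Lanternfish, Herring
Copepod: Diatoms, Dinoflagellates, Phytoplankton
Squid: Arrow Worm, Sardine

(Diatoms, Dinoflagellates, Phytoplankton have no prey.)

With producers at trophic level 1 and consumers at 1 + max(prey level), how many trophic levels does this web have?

4

Producers (level 1): Diatoms, Dinoflagellates, Phytoplankton.
Diatoms → Copepod → Arrow Worm → Squid gives Squid level 4.
No species has a prey at level 4, so no species reaches level 5.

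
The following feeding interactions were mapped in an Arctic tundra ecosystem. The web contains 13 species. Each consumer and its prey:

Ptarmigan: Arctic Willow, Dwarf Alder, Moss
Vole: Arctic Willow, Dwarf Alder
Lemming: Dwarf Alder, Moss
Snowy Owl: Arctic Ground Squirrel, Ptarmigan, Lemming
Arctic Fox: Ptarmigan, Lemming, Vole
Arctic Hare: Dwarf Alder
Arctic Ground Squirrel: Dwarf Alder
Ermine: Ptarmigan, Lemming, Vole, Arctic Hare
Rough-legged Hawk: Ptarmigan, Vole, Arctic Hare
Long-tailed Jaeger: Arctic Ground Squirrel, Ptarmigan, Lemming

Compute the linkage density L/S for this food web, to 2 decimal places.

L/S = 1.92

There are L = 25 links among S = 13 species.
L/S = 25/13 = 1.9231 ≈ 1.92.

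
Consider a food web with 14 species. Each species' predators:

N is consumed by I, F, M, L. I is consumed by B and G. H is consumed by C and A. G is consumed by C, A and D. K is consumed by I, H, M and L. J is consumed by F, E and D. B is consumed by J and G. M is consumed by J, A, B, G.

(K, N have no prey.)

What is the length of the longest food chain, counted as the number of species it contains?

5 species

One longest chain: K → I → B → J → F.
It has 5 species and 4 links.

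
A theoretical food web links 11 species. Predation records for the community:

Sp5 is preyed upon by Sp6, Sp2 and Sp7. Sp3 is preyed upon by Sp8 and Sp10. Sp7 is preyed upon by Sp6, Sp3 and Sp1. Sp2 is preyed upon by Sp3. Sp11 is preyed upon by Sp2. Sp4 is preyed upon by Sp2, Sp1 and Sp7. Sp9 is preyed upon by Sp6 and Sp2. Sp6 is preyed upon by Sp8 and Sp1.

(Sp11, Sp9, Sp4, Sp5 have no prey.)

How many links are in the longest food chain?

One longest chain: Sp4 → Sp7 → Sp6 → Sp1.
It has 4 species and 3 links.

3 links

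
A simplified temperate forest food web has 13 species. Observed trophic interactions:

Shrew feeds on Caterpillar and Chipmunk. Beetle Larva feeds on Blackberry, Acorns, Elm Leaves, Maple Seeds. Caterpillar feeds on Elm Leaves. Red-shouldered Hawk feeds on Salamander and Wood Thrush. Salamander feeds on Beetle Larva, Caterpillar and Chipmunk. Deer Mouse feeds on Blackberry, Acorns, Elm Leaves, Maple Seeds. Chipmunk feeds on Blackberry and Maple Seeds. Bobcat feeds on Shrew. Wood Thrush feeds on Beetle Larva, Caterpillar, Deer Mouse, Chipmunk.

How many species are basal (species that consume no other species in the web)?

4

Basal species (no prey listed): Blackberry, Acorns, Elm Leaves, Maple Seeds.
Count: 4.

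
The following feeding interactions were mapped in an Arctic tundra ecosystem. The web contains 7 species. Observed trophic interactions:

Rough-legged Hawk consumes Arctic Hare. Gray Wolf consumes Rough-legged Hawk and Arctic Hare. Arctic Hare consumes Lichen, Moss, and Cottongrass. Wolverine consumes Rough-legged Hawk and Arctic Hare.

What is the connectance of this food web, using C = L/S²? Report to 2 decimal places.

C = 0.16

The web has S = 7 species and L = 8 feeding links.
C = L / S² = 8 / 49 = 0.1633 ≈ 0.16.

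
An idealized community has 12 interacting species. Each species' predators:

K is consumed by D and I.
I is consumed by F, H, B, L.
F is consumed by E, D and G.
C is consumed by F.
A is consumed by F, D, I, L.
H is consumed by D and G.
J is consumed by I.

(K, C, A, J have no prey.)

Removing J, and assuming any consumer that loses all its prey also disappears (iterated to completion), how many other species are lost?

0

Remove J.
Every predator of it retains at least one other prey: I still has K, A.
No consumer loses all prey, so no secondary extinctions occur.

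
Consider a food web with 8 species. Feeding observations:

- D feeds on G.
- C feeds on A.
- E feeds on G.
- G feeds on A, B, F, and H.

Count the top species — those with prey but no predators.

Top species (has prey, but nothing eats it): C, D, E.
Count: 3.

3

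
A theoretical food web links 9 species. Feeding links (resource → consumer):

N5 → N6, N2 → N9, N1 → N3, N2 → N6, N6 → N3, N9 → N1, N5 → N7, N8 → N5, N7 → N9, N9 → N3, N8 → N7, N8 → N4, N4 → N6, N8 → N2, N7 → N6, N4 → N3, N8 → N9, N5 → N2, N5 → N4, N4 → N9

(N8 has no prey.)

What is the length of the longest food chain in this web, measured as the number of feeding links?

One longest chain: N8 → N5 → N7 → N9 → N1 → N3.
It has 6 species and 5 links.

5 links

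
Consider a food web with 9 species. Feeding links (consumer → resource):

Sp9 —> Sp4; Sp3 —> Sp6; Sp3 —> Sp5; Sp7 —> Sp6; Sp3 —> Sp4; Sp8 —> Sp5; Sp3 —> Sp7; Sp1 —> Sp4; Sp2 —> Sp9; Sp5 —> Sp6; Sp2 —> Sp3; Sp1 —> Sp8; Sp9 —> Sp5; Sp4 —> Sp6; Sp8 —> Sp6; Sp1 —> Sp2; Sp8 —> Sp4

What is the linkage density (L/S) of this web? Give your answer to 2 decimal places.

There are L = 17 links among S = 9 species.
L/S = 17/9 = 1.8889 ≈ 1.89.

L/S = 1.89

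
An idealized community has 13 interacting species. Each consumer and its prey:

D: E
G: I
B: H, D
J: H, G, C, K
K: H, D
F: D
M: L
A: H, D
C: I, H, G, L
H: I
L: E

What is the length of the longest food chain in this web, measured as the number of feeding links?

3 links

One longest chain: I → H → K → J.
It has 4 species and 3 links.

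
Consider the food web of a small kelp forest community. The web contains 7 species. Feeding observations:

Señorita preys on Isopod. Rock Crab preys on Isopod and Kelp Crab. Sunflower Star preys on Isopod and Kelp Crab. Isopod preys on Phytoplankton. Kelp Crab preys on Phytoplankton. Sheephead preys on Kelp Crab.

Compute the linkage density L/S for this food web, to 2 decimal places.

L/S = 1.14

There are L = 8 links among S = 7 species.
L/S = 8/7 = 1.1429 ≈ 1.14.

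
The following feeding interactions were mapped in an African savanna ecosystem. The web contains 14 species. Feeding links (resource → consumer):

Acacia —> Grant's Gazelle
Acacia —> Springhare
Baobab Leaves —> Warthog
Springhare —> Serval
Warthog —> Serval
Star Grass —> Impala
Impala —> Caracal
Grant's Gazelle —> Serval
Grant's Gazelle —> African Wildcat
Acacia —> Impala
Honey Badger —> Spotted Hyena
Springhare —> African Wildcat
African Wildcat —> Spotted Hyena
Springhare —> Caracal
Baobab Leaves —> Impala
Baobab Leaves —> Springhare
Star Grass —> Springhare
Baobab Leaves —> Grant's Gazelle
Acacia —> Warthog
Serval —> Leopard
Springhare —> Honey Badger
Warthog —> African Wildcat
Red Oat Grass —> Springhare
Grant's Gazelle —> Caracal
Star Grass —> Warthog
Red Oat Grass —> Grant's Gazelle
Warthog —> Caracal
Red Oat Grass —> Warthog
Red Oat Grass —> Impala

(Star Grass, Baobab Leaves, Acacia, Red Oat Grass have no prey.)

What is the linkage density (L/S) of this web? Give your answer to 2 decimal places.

There are L = 29 links among S = 14 species.
L/S = 29/14 = 2.0714 ≈ 2.07.

L/S = 2.07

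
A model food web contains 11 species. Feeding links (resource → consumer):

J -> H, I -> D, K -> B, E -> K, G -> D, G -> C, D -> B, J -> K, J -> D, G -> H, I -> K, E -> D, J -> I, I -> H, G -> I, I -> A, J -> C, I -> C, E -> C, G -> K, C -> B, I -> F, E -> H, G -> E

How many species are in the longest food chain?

One longest chain: J → I → D → B.
It has 4 species and 3 links.

4 species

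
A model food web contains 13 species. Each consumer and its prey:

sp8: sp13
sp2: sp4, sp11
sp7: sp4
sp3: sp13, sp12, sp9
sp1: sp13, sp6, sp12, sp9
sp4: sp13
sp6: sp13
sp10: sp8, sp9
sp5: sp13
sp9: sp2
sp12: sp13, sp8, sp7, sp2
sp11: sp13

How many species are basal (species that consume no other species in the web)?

1

Basal species (no prey listed): sp13.
Count: 1.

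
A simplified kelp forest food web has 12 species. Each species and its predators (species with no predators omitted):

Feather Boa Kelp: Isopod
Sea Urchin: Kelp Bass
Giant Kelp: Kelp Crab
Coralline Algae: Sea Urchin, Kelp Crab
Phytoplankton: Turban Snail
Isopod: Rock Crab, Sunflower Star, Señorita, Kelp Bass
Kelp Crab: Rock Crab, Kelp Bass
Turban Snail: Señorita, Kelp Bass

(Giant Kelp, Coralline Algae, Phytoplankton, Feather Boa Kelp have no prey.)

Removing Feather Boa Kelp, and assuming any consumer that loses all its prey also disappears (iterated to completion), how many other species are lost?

2

Remove Feather Boa Kelp.
Round 1: Isopod (all prey gone) → extinct.
Round 2: Sunflower Star (all prey gone) → extinct.
No further losses. Total secondary extinctions: 2.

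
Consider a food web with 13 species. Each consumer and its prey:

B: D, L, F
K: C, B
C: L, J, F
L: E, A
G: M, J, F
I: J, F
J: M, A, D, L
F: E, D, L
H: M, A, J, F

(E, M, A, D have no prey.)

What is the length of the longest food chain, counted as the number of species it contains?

5 species

One longest chain: E → L → J → C → K.
It has 5 species and 4 links.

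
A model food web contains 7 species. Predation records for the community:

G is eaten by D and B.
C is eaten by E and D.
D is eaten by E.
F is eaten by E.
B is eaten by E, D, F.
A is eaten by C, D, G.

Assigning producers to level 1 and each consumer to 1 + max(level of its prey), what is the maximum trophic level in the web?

5

Producers (level 1): A.
A → G → B → D → E gives E level 5.
No species has a prey at level 5, so no species reaches level 6.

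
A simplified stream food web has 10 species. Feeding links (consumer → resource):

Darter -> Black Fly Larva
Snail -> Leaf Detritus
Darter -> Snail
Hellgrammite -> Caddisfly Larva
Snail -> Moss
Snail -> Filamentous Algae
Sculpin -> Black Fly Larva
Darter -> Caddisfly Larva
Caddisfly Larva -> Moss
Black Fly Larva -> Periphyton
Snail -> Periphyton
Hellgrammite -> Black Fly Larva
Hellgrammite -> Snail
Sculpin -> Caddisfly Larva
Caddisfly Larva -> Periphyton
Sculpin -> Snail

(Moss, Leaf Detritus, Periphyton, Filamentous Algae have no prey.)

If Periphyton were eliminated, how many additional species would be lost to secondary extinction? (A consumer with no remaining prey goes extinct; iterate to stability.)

Remove Periphyton.
Round 1: Black Fly Larva (all prey gone) → extinct.
No further losses. Total secondary extinctions: 1.

1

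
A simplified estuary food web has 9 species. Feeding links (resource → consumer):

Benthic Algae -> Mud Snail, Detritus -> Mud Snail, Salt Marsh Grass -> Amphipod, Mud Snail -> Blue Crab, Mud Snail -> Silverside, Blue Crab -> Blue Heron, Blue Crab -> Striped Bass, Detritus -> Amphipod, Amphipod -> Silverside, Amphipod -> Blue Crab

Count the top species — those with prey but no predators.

3

Top species (has prey, but nothing eats it): Silverside, Striped Bass, Blue Heron.
Count: 3.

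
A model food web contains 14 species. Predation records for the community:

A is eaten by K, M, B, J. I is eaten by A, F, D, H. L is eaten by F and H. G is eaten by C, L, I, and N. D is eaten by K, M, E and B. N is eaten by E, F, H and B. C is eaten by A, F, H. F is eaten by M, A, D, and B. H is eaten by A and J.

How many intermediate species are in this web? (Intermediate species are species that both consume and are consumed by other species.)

8

Intermediate species (has both prey and predators): N, C, L, I, H, F, A, D.
Count: 8.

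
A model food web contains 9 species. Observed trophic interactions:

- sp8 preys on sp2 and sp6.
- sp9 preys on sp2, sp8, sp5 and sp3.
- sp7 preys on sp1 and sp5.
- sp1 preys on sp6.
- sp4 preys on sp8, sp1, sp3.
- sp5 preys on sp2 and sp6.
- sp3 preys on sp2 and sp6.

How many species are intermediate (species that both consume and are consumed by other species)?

4

Intermediate species (has both prey and predators): sp5, sp3, sp1, sp8.
Count: 4.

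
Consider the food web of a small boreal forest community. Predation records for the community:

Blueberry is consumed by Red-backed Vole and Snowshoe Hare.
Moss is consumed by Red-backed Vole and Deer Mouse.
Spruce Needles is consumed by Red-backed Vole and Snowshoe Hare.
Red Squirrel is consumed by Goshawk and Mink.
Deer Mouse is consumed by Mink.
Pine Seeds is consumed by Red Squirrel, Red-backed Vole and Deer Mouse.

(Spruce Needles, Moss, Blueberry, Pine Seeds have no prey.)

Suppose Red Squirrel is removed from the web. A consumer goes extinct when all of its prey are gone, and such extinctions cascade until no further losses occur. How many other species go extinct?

1

Remove Red Squirrel.
Round 1: Goshawk (all prey gone) → extinct.
No further losses. Total secondary extinctions: 1.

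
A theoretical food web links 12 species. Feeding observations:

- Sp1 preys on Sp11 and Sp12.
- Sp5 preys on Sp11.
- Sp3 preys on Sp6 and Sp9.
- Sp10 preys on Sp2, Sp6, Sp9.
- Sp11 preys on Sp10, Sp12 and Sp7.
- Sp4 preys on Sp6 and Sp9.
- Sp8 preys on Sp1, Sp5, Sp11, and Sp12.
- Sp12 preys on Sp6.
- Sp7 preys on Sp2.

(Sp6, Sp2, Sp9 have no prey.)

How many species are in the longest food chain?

5 species

One longest chain: Sp2 → Sp7 → Sp11 → Sp1 → Sp8.
It has 5 species and 4 links.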